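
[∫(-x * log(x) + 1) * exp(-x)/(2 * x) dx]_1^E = exp(-E)/2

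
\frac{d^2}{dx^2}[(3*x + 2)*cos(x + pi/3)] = -3*x*cos(x + pi/3) - 6*sin(x + pi/3) - 2*cos(x + pi/3)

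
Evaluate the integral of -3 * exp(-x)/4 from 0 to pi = -3/4 + 3*exp(-pi)/4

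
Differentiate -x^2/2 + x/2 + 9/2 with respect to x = 1/2 - x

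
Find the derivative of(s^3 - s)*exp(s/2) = s^3*exp(s/2)/2 + 3*s^2*exp(s/2) - s*exp(s/2)/2 - exp(s/2)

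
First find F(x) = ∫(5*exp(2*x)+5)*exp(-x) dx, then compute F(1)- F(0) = -5*exp(-1) + 5*E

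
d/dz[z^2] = 2*z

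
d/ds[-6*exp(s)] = -6*exp(s)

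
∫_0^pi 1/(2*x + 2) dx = log(1 + pi)/2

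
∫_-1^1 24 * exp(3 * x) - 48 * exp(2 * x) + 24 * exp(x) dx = -(-2 + 2*exp(-1))^3 + (-2 + 2*E)^3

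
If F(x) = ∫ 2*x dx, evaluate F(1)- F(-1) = 0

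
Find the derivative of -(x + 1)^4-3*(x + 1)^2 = -4*x^3 - 12*x^2 - 18*x - 10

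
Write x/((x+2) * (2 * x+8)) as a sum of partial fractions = 1/(x + 4) - 1/(2*(x + 2))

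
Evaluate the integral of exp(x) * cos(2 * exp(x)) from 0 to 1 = -sin(2)/2 + sin(2*E)/2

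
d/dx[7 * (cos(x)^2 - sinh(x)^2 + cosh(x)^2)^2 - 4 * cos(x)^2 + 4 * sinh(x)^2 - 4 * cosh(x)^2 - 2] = 4*(7*sin(x)^2 - 12)*sin(x)*cos(x)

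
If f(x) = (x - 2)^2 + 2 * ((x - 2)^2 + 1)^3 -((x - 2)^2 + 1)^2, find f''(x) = 60*x^4 - 480*x^3 + 1500*x^2 - 2160*x + 1210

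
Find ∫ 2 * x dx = x^2 + C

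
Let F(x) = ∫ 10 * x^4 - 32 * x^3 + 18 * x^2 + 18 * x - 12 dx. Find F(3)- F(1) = 48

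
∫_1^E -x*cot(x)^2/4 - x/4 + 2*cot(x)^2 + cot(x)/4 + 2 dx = 7*cot(1)/4 + (-2 + E/4)*cot(E)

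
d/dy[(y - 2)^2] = 2*y - 4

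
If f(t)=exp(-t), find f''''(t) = exp(-t)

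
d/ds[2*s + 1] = 2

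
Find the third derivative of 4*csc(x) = 4*(1 - 6/sin(x)^2)*cos(x)/sin(x)^2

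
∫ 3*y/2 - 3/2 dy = 3*y^2/4 - 3*y/2 + C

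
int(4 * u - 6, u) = 2*u^2 - 6*u + C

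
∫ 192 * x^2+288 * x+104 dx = 64*x^3 + 144*x^2 + 104*x + C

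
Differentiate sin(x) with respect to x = cos(x)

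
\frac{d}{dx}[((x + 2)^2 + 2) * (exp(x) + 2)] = x^2*exp(x) + 6*x*exp(x) + 4*x + 10*exp(x) + 8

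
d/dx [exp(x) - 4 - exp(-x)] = (exp(2*x) + 1)*exp(-x)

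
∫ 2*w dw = w^2 + C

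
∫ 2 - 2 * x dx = -x^2 + 2*x + C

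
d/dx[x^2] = 2*x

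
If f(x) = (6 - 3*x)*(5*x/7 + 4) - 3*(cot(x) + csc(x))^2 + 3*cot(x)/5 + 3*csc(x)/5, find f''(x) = -30/7 - 3/(5*sin(x)) + 6*cos(x)/sin(x)^2 + 24/sin(x)^2 + 6*cos(x)/(5*sin(x)^3) + 6/(5*sin(x)^3) - 36*cos(x)/sin(x)^4 - 36/sin(x)^4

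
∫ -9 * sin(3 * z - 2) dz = 3*cos(3*z - 2) + C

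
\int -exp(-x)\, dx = exp(-x) + C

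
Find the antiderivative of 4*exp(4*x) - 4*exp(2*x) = (exp(2*x) - 2)*exp(2*x) + C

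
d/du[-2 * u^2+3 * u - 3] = 3 - 4*u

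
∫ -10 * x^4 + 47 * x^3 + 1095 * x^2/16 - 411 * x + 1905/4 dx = -2*x^5 + 47*x^4/4 + 365*x^3/16 - 411*x^2/2 + 1905*x/4 + C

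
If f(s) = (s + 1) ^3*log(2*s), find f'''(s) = (6*s^3*log(s) + 6*s^3*log(2) + 11*s^3 + 6*s^2 - 3*s + 2)/s^3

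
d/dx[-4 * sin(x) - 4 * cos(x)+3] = 4*sin(x) - 4*cos(x)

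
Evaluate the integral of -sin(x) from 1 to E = cos(E) - cos(1)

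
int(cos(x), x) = sin(x) + C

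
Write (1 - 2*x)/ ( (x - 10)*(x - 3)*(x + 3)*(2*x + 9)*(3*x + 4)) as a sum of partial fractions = 297/(41990*(3*x + 4)) + 32/(4959*(2*x + 9)) - 7/(1170*(x + 3)) + 1/(1638*(x - 3)) - 19/(89726*(x - 10))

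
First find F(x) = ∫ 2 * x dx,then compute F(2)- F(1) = 3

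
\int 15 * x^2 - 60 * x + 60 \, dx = 5*x^3 - 30*x^2 + 60*x + C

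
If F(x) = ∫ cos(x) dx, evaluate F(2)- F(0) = sin(2)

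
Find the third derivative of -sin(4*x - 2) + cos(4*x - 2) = 64*sin(4*x - 2) + 64*cos(4*x - 2)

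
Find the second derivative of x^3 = 6*x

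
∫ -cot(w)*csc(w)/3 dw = csc(w)/3 + C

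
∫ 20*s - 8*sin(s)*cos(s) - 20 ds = 10*s^2 - 20*s + 4*cos(s)^2 + C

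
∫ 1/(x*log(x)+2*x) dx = log(log(x)/2 + 1) + C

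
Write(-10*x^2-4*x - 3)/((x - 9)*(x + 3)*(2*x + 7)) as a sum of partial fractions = -446/(25*(2*x + 7)) + 27/(4*(x + 3)) - 283/(100*(x - 9))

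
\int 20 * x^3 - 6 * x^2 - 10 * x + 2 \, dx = 5*x^4 - 2*x^3 - 5*x^2 + 2*x + C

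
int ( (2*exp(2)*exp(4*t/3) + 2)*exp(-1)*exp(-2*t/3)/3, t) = 2*sinh(2*t/3 + 1) + C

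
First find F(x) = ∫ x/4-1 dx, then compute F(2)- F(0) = -3/2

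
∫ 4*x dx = 2*x^2 + C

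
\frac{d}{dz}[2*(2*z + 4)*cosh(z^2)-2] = 8*z^2*sinh(z^2) + 16*z*sinh(z^2) + 4*cosh(z^2)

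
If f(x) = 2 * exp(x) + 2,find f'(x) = 2*exp(x)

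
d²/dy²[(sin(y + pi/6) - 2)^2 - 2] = -sqrt(3)*sin(2*y) + 4*sin(y + pi/6) + cos(2*y)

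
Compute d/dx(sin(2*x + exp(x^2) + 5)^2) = 2*(x*exp(x^2) + 1)*sin(2*(2*x + exp(x^2) + 5))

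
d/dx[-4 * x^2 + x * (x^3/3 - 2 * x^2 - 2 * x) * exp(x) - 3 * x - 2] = x^4*exp(x)/3 - 2*x^3*exp(x)/3 - 8*x^2*exp(x) - 4*x*exp(x) - 8*x - 3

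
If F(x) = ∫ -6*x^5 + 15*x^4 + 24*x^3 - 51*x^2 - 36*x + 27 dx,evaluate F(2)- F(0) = -26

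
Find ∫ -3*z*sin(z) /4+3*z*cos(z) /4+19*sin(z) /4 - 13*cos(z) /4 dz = sqrt(2)*(3*z - 16)*sin(z + pi/4)/4 + C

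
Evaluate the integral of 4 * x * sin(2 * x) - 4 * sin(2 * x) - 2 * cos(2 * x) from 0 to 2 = -2 - 2*cos(4)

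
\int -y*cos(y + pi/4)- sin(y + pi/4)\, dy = -y*sin(y + pi/4) + C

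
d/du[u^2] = 2*u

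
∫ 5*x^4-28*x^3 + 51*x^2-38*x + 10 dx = x^5 - 7*x^4 + 17*x^3 - 19*x^2 + 10*x + C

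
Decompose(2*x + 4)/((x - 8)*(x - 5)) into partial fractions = -14/(3*(x - 5)) + 20/(3*(x - 8))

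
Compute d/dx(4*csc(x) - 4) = -4*cot(x)*csc(x)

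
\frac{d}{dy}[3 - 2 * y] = -2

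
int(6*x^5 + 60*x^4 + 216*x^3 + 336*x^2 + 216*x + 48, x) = x^6 + 12*x^5 + 54*x^4 + 112*x^3 + 108*x^2 + 48*x + C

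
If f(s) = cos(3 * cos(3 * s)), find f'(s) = 9*sin(3*s)*sin(3*cos(3*s))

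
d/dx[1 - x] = -1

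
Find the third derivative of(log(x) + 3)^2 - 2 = (4*log(x) + 6)/x^3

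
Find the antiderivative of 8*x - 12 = 4*x^2 - 12*x + C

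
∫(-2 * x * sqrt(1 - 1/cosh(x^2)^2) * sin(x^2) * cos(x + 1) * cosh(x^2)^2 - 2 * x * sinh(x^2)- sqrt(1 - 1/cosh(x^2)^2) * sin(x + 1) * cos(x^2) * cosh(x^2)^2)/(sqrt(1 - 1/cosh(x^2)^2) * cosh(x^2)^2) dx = cos(x^2)*cos(x + 1) + acsc(cosh(x^2)) + C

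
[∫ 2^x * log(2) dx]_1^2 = 2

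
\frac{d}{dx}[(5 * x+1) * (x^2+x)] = 15*x^2 + 12*x + 1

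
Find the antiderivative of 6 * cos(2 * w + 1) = 3*sin(2*w + 1) + C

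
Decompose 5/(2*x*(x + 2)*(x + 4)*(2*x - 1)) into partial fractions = 4/(9*(2*x - 1)) - 5/(144*(x + 4)) + 1/(8*(x + 2)) - 5/(16*x)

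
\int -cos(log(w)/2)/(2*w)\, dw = -sin(log(w)/2) + C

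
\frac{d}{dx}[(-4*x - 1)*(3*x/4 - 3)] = 45/4 - 6*x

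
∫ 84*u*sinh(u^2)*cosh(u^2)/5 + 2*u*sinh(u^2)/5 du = cosh(u^2)/5 + 21*cosh(2*u^2)/10 + C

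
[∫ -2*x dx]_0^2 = -4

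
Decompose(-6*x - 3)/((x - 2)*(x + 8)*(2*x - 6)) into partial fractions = 9/(44*(x + 8)) + 3/(4*(x - 2)) - 21/(22*(x - 3))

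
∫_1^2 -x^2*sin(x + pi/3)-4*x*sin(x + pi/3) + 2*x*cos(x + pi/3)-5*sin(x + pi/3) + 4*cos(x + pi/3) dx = 17*cos(pi/3 + 2) - 10*cos(1 + pi/3)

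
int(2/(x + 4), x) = 2*log(x + 4) + C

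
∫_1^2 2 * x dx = 3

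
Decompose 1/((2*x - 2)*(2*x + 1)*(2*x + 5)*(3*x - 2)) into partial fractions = -27/(266*(3*x - 2)) - 1/(266*(2*x + 5)) + 1/(42*(2*x + 1)) + 1/(42*(x - 1))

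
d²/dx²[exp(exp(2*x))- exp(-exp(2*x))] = (-4*exp(4*x) + 4*exp(2*x) + 4*exp(2*x + 2*exp(2*x)) + 4*exp(4*x + 2*exp(2*x)))*exp(-exp(2*x))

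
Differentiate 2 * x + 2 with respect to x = 2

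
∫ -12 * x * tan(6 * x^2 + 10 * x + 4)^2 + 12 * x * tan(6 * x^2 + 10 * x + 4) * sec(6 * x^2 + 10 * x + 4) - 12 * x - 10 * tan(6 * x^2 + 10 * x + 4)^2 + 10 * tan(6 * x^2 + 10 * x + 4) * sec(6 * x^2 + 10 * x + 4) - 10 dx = -tan(2*(x + 1)*(3*x + 2)) + sec(2*(x + 1)*(3*x + 2)) + C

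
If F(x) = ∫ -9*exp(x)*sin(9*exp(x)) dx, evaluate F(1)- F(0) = cos(9*E) - cos(9)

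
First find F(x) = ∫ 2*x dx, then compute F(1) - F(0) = 1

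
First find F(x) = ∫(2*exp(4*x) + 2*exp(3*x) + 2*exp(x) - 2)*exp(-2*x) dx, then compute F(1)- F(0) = -1 + (-exp(-1) + 1 + E)^2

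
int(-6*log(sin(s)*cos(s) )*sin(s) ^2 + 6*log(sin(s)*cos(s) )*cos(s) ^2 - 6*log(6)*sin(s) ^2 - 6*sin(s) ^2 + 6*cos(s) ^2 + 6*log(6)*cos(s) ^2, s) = 3*log(3*sin(2*s))*sin(2*s) + C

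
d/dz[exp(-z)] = -exp(-z)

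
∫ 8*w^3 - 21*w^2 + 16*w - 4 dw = 2*w^4 - 7*w^3 + 8*w^2 - 4*w + C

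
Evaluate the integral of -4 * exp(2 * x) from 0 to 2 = 2 - 2*exp(4)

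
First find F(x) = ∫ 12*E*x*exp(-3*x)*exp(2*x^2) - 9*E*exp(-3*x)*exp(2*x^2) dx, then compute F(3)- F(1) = -3 + 3*exp(10)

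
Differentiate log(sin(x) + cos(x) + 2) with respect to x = (-sin(x) + cos(x))/(sin(x) + cos(x) + 2)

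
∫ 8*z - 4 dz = 4*z^2 - 4*z + C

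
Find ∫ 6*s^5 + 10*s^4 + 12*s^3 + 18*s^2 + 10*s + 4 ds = s^6 + 2*s^5 + 3*s^4 + 6*s^3 + 5*s^2 + 4*s + C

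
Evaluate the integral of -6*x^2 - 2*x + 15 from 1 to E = -12 + (5 - 2*E)*(exp(2) + 3*E)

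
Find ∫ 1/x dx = log(-4*x) + C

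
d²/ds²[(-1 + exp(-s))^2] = (4 - 2*exp(s))*exp(-2*s)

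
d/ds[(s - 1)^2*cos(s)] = -s^2*sin(s) + 2*s*sin(s) + 2*s*cos(s) - sin(s) - 2*cos(s)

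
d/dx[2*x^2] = 4*x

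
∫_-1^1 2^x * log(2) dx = 3/2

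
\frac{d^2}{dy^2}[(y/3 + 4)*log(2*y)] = (y - 12)/(3*y^2)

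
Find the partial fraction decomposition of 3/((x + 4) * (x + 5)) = -3/(x + 5) + 3/(x + 4)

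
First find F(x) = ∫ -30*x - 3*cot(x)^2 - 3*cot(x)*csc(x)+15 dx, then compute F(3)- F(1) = -84 + 3*cot(3) - 3*csc(1) - 3*cot(1) + 3*csc(3)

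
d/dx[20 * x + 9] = 20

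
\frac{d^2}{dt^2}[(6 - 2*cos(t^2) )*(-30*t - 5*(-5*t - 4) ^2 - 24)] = -1000*t^4*cos(t^2) - 1840*t^3*cos(t^2) - 2500*t^2*sin(t^2) - 832*t^2*cos(t^2) - 2760*t*sin(t^2) - 416*sin(t^2) + 500*cos(t^2) - 1500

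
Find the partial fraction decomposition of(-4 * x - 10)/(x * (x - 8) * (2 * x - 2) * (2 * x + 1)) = 32/(51*(2*x + 1)) + 1/(3*(x - 1)) - 3/(136*(x - 8)) - 5/(8*x)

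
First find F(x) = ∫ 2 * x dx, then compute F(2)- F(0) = 4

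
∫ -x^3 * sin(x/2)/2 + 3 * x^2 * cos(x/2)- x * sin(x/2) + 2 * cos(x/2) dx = x*(x^2 + 2)*cos(x/2) + C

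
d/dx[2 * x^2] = 4*x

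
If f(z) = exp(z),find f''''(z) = exp(z)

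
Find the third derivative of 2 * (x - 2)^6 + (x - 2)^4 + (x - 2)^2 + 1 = 240*x^3 - 1440*x^2 + 2904*x - 1968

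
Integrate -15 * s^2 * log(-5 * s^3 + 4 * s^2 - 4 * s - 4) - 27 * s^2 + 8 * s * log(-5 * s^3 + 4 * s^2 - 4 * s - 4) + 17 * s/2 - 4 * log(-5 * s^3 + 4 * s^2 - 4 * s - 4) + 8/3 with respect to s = -4*s^3 + s^2/4 + 20*s/3 - (5*s^3 - 4*s^2 + 4*s + 4)*log(-5*s^3 + 4*s^2 - 4*s - 4) + C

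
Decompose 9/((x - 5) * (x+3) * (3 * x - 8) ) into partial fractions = -81/(119*(3*x - 8)) + 9/(136*(x + 3)) + 9/(56*(x - 5))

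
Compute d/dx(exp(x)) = exp(x)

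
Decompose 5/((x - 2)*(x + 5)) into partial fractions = -5/(7*(x + 5)) + 5/(7*(x - 2))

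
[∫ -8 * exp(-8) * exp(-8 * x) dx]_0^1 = -exp(-8) + exp(-16)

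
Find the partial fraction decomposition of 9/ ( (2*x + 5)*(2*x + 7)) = -9/(2*(2*x + 7)) + 9/(2*(2*x + 5))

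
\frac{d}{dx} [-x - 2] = -1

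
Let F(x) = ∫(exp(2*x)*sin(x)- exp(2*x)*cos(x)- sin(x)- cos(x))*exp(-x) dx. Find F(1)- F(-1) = (-2*E + 2*exp(-1))*cos(1)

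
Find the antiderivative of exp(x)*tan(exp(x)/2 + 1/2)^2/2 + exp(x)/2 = tan(exp(x)/2 + 1/2) + C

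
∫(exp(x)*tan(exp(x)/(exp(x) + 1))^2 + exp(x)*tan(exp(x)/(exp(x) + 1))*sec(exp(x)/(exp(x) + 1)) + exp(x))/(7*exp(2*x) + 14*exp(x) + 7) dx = tan(exp(x)/(exp(x) + 1))/7 + sec(exp(x)/(exp(x) + 1))/7 + C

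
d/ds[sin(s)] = cos(s)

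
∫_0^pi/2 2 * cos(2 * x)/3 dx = 0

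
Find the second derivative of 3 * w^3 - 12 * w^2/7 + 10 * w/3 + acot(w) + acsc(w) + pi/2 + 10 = (126*w^10 - 24*w^9 + 14*w^6*sqrt(1 - 1/w^2) - 238*w^6 + 48*w^5 + 21*w^4*sqrt(1 - 1/w^2) - 28*w^4 + 140*w^2 - 24*w - 7*sqrt(1 - 1/w^2))/(7*w^9 - 14*w^5 + 7*w)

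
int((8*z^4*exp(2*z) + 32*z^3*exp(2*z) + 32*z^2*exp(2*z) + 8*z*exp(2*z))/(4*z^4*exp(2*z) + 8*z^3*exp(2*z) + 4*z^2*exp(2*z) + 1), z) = log(4*z^2*(z + 1)^2*exp(2*z) + 1) + C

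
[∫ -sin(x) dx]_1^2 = -cos(1) + cos(2)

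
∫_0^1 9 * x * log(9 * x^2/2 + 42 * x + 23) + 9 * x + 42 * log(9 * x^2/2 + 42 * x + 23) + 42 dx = -23*log(23) + 139*log(139/2)/2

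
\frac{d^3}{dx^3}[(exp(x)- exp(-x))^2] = (8*exp(4*x) - 8)*exp(-2*x)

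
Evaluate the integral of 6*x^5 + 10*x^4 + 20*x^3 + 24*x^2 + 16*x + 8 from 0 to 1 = 32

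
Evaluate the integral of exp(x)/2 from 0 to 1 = -1/2 + E/2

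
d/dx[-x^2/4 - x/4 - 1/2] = -x/2 - 1/4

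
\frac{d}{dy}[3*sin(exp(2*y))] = 6*exp(2*y)*cos(exp(2*y))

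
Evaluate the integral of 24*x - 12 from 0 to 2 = 24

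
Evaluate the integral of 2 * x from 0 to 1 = 1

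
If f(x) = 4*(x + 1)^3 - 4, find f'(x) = 12*x^2 + 24*x + 12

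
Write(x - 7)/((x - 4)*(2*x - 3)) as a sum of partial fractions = 11/(5*(2*x - 3)) - 3/(5*(x - 4))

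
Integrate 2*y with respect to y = y^2 + C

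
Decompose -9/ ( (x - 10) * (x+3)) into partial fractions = 9/(13*(x + 3)) - 9/(13*(x - 10))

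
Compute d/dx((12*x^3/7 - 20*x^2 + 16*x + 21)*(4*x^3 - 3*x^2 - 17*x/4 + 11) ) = 288*x^5/7 - 2980*x^4/7 + 3268*x^3/7 + 2937*x^2/7 - 702*x + 347/4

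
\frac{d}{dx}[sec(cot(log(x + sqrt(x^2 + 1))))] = -(x + sqrt(x^2 + 1))*sin(1/tan(log(x + sqrt(x^2 + 1))))/((x^2 + x*sqrt(x^2 + 1) + 1)*sin(log(x + sqrt(x^2 + 1)))^2*cos(1/tan(log(x + sqrt(x^2 + 1))))^2)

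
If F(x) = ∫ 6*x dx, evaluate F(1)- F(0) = 3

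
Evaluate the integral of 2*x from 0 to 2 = 4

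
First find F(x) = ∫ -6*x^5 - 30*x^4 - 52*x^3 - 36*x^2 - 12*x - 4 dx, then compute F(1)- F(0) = -42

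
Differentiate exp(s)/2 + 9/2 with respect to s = exp(s)/2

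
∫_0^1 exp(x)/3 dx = -1/3 + E/3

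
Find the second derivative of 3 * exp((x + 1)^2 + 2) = 12*x^2*exp(x^2 + 2*x + 3) + 24*x*exp(x^2 + 2*x + 3) + 18*exp(x^2 + 2*x + 3)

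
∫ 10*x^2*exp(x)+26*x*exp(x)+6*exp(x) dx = 2*x*(5*x + 3)*exp(x) + C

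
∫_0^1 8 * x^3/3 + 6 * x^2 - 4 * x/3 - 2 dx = 0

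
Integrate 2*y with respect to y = y^2 + C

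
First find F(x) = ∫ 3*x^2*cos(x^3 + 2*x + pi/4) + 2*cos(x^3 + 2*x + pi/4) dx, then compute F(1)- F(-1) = sqrt(2)*sin(3)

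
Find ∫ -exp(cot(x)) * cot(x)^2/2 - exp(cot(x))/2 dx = exp(cot(x))/2 + C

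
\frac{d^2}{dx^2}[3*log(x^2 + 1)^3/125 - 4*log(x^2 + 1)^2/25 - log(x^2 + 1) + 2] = (-18*x^2*log(x^2 + 1)^2 + 152*x^2*log(x^2 + 1) + 90*x^2 + 18*log(x^2 + 1)^2 - 80*log(x^2 + 1) - 250)/(125*x^4 + 250*x^2 + 125)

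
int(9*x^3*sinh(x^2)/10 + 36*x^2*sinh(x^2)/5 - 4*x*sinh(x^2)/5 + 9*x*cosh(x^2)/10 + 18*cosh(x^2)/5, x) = (9*x^2 + 72*x - 8)*cosh(x^2)/20 + C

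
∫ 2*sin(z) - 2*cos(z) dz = -2*sqrt(2)*sin(z + pi/4) + C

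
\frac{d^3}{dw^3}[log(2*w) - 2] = 2/w^3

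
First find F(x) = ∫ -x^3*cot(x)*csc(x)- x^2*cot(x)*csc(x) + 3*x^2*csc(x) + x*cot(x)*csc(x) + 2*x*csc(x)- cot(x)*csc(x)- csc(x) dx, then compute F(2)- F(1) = -2*csc(1) + 11*csc(2)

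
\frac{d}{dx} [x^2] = 2*x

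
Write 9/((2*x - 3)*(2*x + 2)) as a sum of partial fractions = 9/(5*(2*x - 3)) - 9/(10*(x + 1))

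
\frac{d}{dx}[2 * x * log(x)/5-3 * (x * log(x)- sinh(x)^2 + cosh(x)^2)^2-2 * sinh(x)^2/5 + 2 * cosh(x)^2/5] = -6*x*log(x)^2 - 6*x*log(x) - 28*log(x)/5 - 28/5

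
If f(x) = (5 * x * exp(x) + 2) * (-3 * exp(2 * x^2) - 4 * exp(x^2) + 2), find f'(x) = -40*x^2*exp(x^2 + x) - 60*x^2*exp(2*x^2 + x) + 10*x*exp(x) - 24*x*exp(2*x^2) - 16*x*exp(x^2) - 20*x*exp(x^2 + x) - 15*x*exp(2*x^2 + x) + 10*exp(x) - 20*exp(x^2 + x) - 15*exp(2*x^2 + x)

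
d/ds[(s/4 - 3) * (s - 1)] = s/2 - 13/4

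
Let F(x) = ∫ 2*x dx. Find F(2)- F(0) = 4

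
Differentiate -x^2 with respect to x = -2*x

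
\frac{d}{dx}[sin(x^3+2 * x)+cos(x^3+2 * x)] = -3*x^2*sin(x^3 + 2*x) + 3*x^2*cos(x^3 + 2*x) - 2*sin(x^3 + 2*x) + 2*cos(x^3 + 2*x)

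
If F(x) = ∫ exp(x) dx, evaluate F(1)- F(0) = -1 + E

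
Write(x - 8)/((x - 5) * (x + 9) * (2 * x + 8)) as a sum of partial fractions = -17/(140*(x + 9)) + 2/(15*(x + 4)) - 1/(84*(x - 5))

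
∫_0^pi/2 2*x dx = pi^2/4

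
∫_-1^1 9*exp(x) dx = -9*exp(-1) + 9*E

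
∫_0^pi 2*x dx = pi^2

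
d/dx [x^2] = 2*x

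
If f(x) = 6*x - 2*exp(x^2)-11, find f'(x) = -4*x*exp(x^2) + 6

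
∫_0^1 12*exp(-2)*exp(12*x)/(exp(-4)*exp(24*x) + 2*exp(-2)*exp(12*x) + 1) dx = -exp(-2)/(exp(-2) + 1) + exp(10)/(1 + exp(10))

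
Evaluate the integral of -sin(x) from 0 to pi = -2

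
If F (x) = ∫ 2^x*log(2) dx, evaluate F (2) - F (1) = 2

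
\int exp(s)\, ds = exp(s) + C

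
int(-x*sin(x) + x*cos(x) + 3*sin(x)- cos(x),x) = sqrt(2)*(x - 2)*sin(x + pi/4) + C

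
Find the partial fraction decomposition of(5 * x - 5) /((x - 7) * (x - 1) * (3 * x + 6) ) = -5/(27*(x + 2)) + 5/(27*(x - 7))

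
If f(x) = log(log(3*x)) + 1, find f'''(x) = (2*log(x)^2 + 3*log(x) + 4*log(3)*log(x) + 2 + 2*log(3)^2 + 3*log(3))/(x^3*log(x)^3 + 3*x^3*log(3)*log(x)^2 + 3*x^3*log(3)^2*log(x) + x^3*log(3)^3)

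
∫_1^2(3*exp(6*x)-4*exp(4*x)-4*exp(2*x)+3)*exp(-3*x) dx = -(E - exp(-1))^3 - exp(2) - exp(-1) + exp(-2) + E + (-exp(-2) + exp(2))^3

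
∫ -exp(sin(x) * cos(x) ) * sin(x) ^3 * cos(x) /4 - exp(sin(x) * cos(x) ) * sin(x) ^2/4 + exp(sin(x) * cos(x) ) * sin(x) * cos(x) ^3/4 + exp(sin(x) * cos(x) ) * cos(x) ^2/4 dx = exp(sin(2*x)/2)*sin(2*x)/8 + C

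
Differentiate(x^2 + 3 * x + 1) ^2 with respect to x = 4*x^3 + 18*x^2 + 22*x + 6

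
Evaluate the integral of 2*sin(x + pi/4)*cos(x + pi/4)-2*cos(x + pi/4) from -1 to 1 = -2*sqrt(2)*sin(1) + sin(2)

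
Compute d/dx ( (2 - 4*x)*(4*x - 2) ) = 16 - 32*x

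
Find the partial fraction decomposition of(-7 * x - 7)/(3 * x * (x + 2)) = -7/(6*(x + 2)) - 7/(6*x)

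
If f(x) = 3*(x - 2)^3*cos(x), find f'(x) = 3*(x - 2)^2*(-x*sin(x) + 2*sin(x) + 3*cos(x))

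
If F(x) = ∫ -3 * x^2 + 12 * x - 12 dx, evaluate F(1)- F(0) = -7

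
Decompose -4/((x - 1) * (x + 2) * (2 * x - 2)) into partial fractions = -2/(9*(x + 2)) + 2/(9*(x - 1)) - 2/(3*(x - 1)^2)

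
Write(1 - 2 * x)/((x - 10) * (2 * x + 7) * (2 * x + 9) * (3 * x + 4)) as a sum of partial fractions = -99/(8398*(3*x + 4)) - 20/(551*(2*x + 9)) + 16/(351*(2*x + 7)) - 19/(26622*(x - 10))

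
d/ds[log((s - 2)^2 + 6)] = (2*s - 4)/(s^2 - 4*s + 10)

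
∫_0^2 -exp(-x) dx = -1 + exp(-2)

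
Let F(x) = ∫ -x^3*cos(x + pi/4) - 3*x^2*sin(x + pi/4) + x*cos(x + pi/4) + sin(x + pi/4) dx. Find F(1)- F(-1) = 0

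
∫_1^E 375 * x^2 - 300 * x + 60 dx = -27 + (-2 + 5*E)^3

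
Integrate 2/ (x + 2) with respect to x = log(3*(x + 2)^2) + C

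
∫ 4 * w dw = 2*w^2 + C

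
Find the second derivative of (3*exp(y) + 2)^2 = 36*exp(2*y) + 12*exp(y)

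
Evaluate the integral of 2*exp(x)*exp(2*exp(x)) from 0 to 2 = -exp(2) + exp(2*exp(2))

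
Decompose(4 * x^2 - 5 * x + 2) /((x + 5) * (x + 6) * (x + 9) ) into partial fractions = 371/(12*(x + 9)) - 176/(3*(x + 6)) + 127/(4*(x + 5))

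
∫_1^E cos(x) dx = -sin(1) + sin(E)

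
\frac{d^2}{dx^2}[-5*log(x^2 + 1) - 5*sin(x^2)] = 10*(2*x^6*sin(x^2) + 4*x^4*sin(x^2) - x^4*cos(x^2) - 2*sqrt(2)*x^2*cos(x^2 + pi/4) + x^2 - cos(x^2) - 1)/(x^4 + 2*x^2 + 1)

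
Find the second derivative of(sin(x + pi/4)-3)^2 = -2*sin(2*x) + 6*sin(x + pi/4)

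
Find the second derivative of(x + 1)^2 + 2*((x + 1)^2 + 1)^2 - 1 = 24*x^2 + 48*x + 34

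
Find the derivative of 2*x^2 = 4*x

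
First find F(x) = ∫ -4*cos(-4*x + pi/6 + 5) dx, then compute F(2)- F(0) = cos(pi/3 + 3) - sin(pi/6 + 5)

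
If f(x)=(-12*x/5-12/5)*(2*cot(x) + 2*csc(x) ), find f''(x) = 24*(x - 2*x*cos(x)/sin(x)^2 - 2*x/sin(x)^2 + 1 + 2*cos(x)/sin(x) - 2*sqrt(2)*cos(x + pi/4)/sin(x)^2 - 2/sin(x)^2)/(5*sin(x))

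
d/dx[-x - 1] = -1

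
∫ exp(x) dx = exp(x) + C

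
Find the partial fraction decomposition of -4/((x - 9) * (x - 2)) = 4/(7*(x - 2)) - 4/(7*(x - 9))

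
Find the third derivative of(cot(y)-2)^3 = -60*cot(y)^6 + 144*cot(y)^5 - 186*cot(y)^4 + 240*cot(y)^3 - 156*cot(y)^2 + 96*cot(y) - 30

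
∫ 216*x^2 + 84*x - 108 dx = 72*x^3 + 42*x^2 - 108*x + C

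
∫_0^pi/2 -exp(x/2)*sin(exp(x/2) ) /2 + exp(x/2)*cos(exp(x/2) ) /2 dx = sqrt(2)*(-sin(pi/4 + 1) + sin(pi/4 + exp(pi/4)))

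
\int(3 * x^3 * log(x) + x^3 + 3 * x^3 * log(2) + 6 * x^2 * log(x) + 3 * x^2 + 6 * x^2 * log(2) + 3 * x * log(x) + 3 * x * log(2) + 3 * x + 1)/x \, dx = (x + 1)^3*log(2*x) + C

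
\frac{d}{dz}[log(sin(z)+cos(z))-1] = 1/tan(z + pi/4)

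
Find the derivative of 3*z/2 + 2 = 3/2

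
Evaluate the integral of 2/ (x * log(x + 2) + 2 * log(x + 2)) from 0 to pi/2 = 2*log(log(pi/2 + 2)) - 2*log(log(2))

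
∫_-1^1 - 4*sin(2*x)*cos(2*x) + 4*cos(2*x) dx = 4*sin(2)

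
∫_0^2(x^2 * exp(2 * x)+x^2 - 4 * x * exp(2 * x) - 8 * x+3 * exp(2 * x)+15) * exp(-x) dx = -exp(-2) + exp(2)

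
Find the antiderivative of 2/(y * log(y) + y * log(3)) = 2*log(log(3*y)) + C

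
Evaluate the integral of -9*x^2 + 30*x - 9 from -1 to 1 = -24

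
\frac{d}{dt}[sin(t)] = cos(t)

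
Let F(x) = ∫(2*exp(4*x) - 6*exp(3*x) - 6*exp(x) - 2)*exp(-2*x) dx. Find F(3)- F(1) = -(-3 - exp(-1) + E)^2 + (-3 - exp(-3) + exp(3))^2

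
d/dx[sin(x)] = cos(x)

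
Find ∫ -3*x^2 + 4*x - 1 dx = -x^3 + 2*x^2 - x + C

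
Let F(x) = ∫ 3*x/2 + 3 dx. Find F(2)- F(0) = 9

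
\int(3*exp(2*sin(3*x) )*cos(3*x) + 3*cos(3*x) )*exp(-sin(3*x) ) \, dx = 2*sinh(sin(3*x)) + C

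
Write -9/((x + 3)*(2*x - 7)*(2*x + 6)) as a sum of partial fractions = -18/(169*(2*x - 7)) + 9/(169*(x + 3)) + 9/(26*(x + 3)^2)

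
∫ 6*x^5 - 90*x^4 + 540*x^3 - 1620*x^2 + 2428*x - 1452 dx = x^6 - 18*x^5 + 135*x^4 - 540*x^3 + 1214*x^2 - 1452*x + C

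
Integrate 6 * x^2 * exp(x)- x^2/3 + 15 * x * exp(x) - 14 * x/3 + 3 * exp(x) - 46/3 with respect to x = 3*x*(2*x + 1)*exp(x) + 2*x/3 - (x + 6)^3/9 - (x + 6)^2/3 + C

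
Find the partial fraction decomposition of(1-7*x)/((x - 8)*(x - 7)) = 48/(x - 7) - 55/(x - 8)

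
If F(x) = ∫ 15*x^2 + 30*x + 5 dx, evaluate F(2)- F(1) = 85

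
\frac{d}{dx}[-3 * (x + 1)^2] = -6*x - 6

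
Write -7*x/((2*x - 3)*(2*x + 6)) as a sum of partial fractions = -7/(6*(2*x - 3)) - 7/(6*(x + 3))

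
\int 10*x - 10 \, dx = 5*x^2 - 10*x + C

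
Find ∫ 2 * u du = u^2 + C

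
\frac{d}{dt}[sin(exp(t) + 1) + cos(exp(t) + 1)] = sqrt(2)*exp(t)*cos(exp(t) + pi/4 + 1)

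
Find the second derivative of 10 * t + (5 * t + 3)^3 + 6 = 750*t + 450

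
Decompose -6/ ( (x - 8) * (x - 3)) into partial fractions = 6/(5*(x - 3)) - 6/(5*(x - 8))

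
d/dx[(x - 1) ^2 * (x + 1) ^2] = 4*x^3 - 4*x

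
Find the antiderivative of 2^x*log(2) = 2^x + C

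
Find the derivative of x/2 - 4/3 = 1/2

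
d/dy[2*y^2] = 4*y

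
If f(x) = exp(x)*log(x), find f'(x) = (x*exp(x)*log(x) + exp(x))/x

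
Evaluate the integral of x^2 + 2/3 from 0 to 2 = 4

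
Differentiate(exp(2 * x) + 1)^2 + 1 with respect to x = 4*exp(4*x) + 4*exp(2*x)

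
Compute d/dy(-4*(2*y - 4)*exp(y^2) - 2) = -16*y^2*exp(y^2) + 32*y*exp(y^2) - 8*exp(y^2)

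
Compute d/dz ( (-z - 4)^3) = -3*z^2 - 24*z - 48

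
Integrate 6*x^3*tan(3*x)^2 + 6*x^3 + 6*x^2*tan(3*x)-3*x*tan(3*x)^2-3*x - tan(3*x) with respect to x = x*(2*x^2 - 1)*tan(3*x) + C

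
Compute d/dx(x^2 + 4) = 2*x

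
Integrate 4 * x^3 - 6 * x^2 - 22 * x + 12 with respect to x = x^4 - 2*x^3 - 11*x^2 + 12*x + C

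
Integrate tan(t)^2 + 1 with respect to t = tan(t) + C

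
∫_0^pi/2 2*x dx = pi^2/4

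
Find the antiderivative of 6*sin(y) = -6*cos(y) + C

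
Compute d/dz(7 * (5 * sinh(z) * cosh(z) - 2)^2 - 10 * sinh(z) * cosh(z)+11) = 175*sinh(4*z)/2 - 150*cosh(2*z)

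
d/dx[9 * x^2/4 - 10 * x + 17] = 9*x/2 - 10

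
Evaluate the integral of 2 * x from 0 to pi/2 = pi^2/4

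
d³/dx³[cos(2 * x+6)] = 8*sin(2*x + 6)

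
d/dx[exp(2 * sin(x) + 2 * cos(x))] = 2*sqrt(2)*exp(2*sin(x))*exp(2*cos(x))*cos(x + pi/4)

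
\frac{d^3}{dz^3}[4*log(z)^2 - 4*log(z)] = (16*log(z) - 32)/z^3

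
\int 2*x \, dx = x^2 + C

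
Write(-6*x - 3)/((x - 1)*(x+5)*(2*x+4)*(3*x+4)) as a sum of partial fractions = -135/(308*(3*x + 4)) - 3/(44*(x + 5)) + 1/(4*(x + 2)) - 1/(28*(x - 1))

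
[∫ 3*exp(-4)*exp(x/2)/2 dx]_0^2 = -3*exp(-4) + 3*exp(-3)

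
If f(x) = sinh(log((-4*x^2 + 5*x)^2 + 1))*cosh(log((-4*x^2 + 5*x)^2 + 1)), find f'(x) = 2*x*(32*x^2 - 60*x + 25)*cosh(2*log(16*x^4 - 40*x^3 + 25*x^2 + 1))/(16*x^4 - 40*x^3 + 25*x^2 + 1)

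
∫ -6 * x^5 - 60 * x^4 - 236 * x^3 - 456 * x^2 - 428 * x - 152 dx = -x^6 - 12*x^5 - 59*x^4 - 152*x^3 - 214*x^2 - 152*x + C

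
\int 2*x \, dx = x^2 + C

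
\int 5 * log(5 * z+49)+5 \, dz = (5*z + 49)*log(5*z + 49) + C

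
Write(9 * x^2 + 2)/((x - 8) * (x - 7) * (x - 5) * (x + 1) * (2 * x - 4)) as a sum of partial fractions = 11/(2592*(x + 1)) - 19/(270*(x - 2)) + 227/(216*(x - 5)) - 443/(160*(x - 7)) + 289/(162*(x - 8))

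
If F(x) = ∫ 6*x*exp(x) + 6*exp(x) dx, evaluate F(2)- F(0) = 12*exp(2)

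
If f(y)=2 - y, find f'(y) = -1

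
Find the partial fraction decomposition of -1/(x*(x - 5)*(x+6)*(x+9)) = 1/(378*(x + 9)) - 1/(198*(x + 6)) - 1/(770*(x - 5)) + 1/(270*x)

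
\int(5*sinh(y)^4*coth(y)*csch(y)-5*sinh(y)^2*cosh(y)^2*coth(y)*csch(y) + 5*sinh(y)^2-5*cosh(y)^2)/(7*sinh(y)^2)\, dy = 5/(7*tanh(y)) + 5/(7*sinh(y)) + C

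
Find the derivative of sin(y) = cos(y)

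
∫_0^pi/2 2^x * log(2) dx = -1 + 2^(pi/2)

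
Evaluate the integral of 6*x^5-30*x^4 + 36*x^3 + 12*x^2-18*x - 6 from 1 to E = (-2 + (-1 + E)^2)^3 + 8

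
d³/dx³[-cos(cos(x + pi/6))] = sin(x + pi/6)^3*sin(cos(x + pi/6)) + sin(x + pi/6)*sin(cos(x + pi/6)) + 3*sin(x + pi/6)*cos(x + pi/6)*cos(cos(x + pi/6))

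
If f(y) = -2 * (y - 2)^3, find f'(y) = -6*y^2 + 24*y - 24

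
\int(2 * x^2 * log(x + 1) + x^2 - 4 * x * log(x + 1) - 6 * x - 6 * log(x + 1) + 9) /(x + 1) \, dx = (x - 3)^2*log(x + 1) + C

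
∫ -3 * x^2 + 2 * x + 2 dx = -x^3 + x^2 + 2*x + C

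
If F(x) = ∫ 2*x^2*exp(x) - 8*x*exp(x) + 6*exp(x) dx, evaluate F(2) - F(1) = -8*E + 2*exp(2)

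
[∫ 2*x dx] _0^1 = 1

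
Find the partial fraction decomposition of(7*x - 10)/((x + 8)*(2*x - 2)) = 11/(3*(x + 8)) - 1/(6*(x - 1))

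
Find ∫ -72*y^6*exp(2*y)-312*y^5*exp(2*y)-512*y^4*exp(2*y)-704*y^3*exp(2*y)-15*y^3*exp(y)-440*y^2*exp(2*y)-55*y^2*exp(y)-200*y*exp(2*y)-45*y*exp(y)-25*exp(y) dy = y*(-4*y*(3*y^2 + 2*y + 5)*exp(y) - 5)*(3*y^2 + 2*y + 5)*exp(y) + C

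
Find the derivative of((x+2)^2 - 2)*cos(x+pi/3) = -x^2*sin(x + pi/3) - 4*x*sin(x + pi/3) + 2*x*cos(x + pi/3) - 2*sin(x + pi/3) + 4*cos(x + pi/3)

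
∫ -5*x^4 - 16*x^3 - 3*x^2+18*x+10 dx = -x^5 - 4*x^4 - x^3 + 9*x^2 + 10*x + C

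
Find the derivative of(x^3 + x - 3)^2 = 6*x^5 + 8*x^3 - 18*x^2 + 2*x - 6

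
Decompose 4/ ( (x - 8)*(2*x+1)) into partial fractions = -8/(17*(2*x + 1)) + 4/(17*(x - 8))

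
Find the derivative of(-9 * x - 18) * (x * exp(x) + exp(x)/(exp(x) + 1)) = (-9*x^2*exp(3*x) - 18*x^2*exp(2*x) - 9*x^2*exp(x) - 36*x*exp(3*x) - 72*x*exp(2*x) - 45*x*exp(x) - 18*exp(3*x) - 45*exp(2*x) - 45*exp(x))/(exp(2*x) + 2*exp(x) + 1)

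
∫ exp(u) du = exp(u) + C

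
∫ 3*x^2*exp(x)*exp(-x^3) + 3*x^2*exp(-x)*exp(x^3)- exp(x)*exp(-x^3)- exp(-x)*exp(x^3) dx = -exp(-x^3 + x) + exp(x^3 - x) + C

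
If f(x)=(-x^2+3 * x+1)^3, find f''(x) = -30*x^4 + 180*x^3 - 288*x^2 + 54*x + 48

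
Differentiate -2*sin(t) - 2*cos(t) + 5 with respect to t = 2*sin(t) - 2*cos(t)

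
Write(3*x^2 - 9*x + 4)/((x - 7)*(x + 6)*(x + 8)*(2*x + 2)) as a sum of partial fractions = -67/(105*(x + 8)) + 83/(130*(x + 6)) - 1/(35*(x + 1)) + 11/(390*(x - 7))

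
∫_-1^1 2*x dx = 0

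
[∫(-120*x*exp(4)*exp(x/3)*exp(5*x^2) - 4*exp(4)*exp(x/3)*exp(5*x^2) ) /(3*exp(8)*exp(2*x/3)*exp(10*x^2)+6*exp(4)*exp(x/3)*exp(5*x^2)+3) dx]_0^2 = -4*exp(74/3)/(1 + exp(74/3)) + 4*exp(4)/(1 + exp(4))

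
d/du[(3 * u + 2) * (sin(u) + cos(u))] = -3*u*sin(u) + 3*u*cos(u) + sin(u) + 5*cos(u)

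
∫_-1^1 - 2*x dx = 0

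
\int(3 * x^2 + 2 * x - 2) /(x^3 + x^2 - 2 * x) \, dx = log(x*(x^2 + x - 2)) + C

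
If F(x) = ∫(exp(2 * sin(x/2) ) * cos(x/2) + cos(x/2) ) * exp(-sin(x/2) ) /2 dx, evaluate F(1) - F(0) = -exp(-sin(1/2)) + exp(sin(1/2))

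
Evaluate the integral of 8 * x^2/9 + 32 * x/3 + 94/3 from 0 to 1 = 998/27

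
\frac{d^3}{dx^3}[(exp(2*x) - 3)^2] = 64*exp(4*x) - 48*exp(2*x)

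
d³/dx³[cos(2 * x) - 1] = 8*sin(2*x)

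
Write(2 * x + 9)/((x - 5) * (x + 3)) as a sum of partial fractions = -3/(8*(x + 3)) + 19/(8*(x - 5))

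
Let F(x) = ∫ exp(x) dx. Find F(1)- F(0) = -1 + E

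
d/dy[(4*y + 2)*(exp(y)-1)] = 4*y*exp(y) + 6*exp(y) - 4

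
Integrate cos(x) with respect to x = sin(x) + C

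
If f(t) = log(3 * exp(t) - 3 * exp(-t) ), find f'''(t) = (8*exp(4*t) + 8*exp(2*t))/(exp(6*t) - 3*exp(4*t) + 3*exp(2*t) - 1)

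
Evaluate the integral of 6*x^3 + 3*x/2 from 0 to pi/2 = 3*pi*(pi/2 + pi^3/4)/8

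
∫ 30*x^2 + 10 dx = 10*x^3 + 10*x + C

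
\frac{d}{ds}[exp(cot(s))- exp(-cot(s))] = -(exp(2/tan(s)) + 1)*exp(-cot(s))/sin(s)^2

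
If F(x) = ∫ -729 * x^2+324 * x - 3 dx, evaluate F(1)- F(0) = -84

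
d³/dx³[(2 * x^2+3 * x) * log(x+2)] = (4*x^2 + 21*x + 30)/(x^3 + 6*x^2 + 12*x + 8)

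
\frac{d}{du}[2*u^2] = 4*u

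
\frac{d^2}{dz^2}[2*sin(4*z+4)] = -32*sin(4*z + 4)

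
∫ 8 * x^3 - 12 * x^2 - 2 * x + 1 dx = 2*x^4 - 4*x^3 - x^2 + x + C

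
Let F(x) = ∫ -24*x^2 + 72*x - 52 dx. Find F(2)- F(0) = -24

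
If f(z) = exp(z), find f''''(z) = exp(z)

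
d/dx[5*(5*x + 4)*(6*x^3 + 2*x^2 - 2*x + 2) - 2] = 600*x^3 + 510*x^2 - 20*x + 10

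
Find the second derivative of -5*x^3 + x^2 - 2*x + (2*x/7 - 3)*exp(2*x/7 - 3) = 8*x*exp(2*x/7 - 3)/343 - 30*x - 4*exp(2*x/7 - 3)/49 + 2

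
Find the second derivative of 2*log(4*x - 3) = -32/(16*x^2 - 24*x + 9)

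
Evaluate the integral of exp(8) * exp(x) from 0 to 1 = -exp(8) + exp(9)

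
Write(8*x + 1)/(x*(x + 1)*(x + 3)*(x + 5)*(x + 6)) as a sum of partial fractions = -47/(90*(x + 6)) + 39/(40*(x + 5)) - 23/(36*(x + 3)) + 7/(40*(x + 1)) + 1/(90*x)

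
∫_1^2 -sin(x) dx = -cos(1) + cos(2)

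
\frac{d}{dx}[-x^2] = -2*x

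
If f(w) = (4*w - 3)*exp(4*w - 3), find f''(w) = 64*w*exp(4*w - 3) - 16*exp(4*w - 3)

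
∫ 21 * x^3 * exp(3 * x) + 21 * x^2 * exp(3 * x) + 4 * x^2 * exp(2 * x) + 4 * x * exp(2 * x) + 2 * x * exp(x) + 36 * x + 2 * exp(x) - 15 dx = x*(7*x^2*exp(3*x) + 2*x*exp(2*x) + 18*x + 2*exp(x) - 15) + C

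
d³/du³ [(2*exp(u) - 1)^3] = 216*exp(3*u) - 96*exp(2*u) + 6*exp(u)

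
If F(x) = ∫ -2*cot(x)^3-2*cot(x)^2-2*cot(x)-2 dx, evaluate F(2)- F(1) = -(cot(1) + 1)^2 + (cot(2) + 1)^2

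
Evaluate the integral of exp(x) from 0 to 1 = -1 + E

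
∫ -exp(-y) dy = exp(-y) + C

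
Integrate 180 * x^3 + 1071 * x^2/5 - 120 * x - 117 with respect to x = 45*x^4 + 357*x^3/5 - 60*x^2 - 117*x + C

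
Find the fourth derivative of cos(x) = cos(x)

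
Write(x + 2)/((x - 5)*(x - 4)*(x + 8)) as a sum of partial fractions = -1/(26*(x + 8)) - 1/(2*(x - 4)) + 7/(13*(x - 5))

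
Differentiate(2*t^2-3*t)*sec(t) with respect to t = (2*t^2*sin(t)/cos(t) - 3*t*sin(t)/cos(t) + 4*t - 3)/cos(t)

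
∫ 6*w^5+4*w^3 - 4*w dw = w^6 + w^4 - 2*w^2 + C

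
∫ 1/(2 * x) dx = log(2*x)/2 + C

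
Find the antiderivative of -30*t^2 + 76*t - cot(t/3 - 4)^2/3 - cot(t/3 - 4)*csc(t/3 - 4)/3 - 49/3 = 2*(t - 3)*(-5*t^2 + 4*t + 4) + cot(t/3 - 4) + csc(t/3 - 4) + C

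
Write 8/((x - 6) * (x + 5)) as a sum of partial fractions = -8/(11*(x + 5)) + 8/(11*(x - 6))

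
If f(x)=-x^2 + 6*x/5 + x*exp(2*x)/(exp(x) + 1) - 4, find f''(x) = (x*exp(4*x) + 3*x*exp(3*x) + 4*x*exp(2*x) + 2*exp(4*x) + 4*exp(3*x) - 2*exp(2*x) - 6*exp(x) - 2)/(exp(3*x) + 3*exp(2*x) + 3*exp(x) + 1)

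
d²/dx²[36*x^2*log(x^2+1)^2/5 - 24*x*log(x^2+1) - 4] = (72*x^4*log(x^2 + 1)^2 + 432*x^4*log(x^2 + 1) + 288*x^4 - 240*x^3 + 144*x^2*log(x^2 + 1)^2 + 720*x^2*log(x^2 + 1) - 720*x + 72*log(x^2 + 1)^2)/(5*x^4 + 10*x^2 + 5)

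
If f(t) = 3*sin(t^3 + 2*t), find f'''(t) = -81*t^6*cos(t^3 + 2*t) - 162*t^4*cos(t^3 + 2*t) - 162*t^3*sin(t^3 + 2*t) - 108*t^2*cos(t^3 + 2*t) - 108*t*sin(t^3 + 2*t) - 6*cos(t^3 + 2*t)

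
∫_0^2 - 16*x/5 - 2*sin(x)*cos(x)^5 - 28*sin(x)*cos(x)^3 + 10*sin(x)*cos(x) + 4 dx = -5*cos(2)^2 - 11/15 + cos(2)^6/3 + 7*cos(2)^4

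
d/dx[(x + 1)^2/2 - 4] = x + 1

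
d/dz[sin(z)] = cos(z)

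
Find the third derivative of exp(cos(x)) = (cos(x) + 3)*exp(cos(x))*sin(x)*cos(x)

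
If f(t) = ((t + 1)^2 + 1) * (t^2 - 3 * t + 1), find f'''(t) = 24*t - 6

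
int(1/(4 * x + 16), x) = log(x + 4)/4 + C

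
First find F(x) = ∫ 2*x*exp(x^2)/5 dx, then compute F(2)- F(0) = -1/5 + exp(4)/5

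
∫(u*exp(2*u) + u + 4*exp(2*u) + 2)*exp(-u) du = 2*(u + 3)*sinh(u) + C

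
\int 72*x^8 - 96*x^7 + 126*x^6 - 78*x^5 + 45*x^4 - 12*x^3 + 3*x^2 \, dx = 8*x^9 - 12*x^8 + 18*x^7 - 13*x^6 + 9*x^5 - 3*x^4 + x^3 + C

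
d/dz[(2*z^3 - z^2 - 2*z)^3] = 72*z^8 - 96*z^7 - 126*z^6 + 138*z^5 + 90*z^4 - 48*z^3 - 24*z^2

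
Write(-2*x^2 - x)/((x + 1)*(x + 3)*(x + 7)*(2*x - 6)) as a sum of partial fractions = 91/(480*(x + 7)) - 5/(32*(x + 3)) + 1/(96*(x + 1)) - 7/(160*(x - 3))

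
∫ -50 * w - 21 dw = -25*w^2 - 21*w + C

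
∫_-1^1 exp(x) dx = E - exp(-1)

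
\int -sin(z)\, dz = cos(z) + C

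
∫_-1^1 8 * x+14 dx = 28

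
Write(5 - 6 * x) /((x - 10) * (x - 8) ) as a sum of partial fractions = 43/(2*(x - 8)) - 55/(2*(x - 10))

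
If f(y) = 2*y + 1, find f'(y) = 2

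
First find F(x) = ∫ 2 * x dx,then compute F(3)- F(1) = 8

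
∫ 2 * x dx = x^2 + C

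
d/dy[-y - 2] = -1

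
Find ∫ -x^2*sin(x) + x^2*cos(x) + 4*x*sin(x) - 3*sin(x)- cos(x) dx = sqrt(2)*(x^2 - 2*x + 1)*sin(x + pi/4) + C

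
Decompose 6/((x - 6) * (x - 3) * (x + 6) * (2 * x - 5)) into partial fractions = 48/(119*(2*x - 5)) - 1/(306*(x + 6)) - 2/(9*(x - 3)) + 1/(42*(x - 6))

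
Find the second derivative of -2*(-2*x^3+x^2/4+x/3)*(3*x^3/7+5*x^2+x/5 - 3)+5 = 360*x^4/7 + 2770*x^3/7 - 834*x^2/35 - 463*x/5 + 41/15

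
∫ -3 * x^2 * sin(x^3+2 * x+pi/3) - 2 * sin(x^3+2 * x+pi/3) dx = cos(x^3 + 2*x + pi/3) + C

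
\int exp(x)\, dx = exp(x) + C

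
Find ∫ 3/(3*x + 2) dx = log(-3*x - 2) + C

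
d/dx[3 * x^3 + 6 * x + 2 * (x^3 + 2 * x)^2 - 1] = 12*x^5 + 32*x^3 + 9*x^2 + 16*x + 6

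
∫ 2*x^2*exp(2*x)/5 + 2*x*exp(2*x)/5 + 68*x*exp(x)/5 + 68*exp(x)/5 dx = -2*x*exp(x)/5 + (x*exp(x) + 35)^2/5 + C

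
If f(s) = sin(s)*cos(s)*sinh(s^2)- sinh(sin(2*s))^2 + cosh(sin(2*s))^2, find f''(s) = 2*s^2*sin(2*s)*sinh(s^2) + 4*s*cos(2*s)*cosh(s^2) - 2*sin(2*s)*sinh(s^2) + sin(2*s)*cosh(s^2)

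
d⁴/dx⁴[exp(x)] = exp(x)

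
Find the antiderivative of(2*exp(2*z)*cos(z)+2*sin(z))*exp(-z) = 2*sqrt(2)*sin(z + pi/4)*sinh(z) + C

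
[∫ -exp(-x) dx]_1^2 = -exp(-1) + exp(-2)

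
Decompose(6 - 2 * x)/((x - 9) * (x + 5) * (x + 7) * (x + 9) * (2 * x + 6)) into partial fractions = 1/(72*(x + 9)) - 5/(128*(x + 7)) + 1/(28*(x + 5)) - 1/(96*(x + 3)) - 1/(8064*(x - 9))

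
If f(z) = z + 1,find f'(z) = 1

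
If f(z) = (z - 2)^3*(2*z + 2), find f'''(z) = 48*z - 60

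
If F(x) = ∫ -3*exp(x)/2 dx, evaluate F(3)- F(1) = -3*exp(3)/2 + 3*E/2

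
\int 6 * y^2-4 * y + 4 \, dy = 2*y^3 - 2*y^2 + 4*y + C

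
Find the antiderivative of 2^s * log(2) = 2^s + C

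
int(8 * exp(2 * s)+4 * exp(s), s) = (2*exp(s) + 1)^2 + C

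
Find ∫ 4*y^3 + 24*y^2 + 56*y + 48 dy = y^4 + 8*y^3 + 28*y^2 + 48*y + C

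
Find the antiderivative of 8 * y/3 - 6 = 4*y^2/3 - 6*y + C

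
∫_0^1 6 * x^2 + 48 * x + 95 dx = 121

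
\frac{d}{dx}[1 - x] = -1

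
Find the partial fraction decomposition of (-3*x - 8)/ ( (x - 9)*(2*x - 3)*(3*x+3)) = 2/(9*(2*x - 3)) - 1/(30*(x + 1)) - 7/(90*(x - 9))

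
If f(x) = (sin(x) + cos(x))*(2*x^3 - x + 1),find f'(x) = -2*x^3*sin(x) + 2*x^3*cos(x) + 6*x^2*sin(x) + 6*x^2*cos(x) + x*sin(x) - x*cos(x) - 2*sin(x)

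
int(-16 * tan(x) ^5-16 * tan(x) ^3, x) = -4*tan(x)^4 + C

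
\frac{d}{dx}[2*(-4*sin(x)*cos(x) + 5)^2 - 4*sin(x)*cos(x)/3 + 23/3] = 16*sin(4*x) - 244*cos(2*x)/3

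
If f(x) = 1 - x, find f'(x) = -1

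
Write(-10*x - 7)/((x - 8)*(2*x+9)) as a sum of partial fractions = -76/(25*(2*x + 9)) - 87/(25*(x - 8))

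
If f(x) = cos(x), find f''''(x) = cos(x)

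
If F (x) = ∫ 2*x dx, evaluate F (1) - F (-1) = 0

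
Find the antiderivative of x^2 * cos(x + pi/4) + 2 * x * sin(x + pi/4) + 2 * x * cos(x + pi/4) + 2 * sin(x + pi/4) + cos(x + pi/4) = (x + 1)^2*sin(x + pi/4) + C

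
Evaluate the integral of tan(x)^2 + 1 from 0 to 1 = tan(1)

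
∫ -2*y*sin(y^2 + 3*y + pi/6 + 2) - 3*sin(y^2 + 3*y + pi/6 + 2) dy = cos(y^2 + 3*y + pi/6 + 2) + C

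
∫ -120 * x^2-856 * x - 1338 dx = -40*x^3 - 428*x^2 - 1338*x + C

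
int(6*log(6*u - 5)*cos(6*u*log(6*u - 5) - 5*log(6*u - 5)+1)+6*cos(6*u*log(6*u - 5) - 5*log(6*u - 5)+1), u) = sin((6*u - 5)*log(6*u - 5) + 1) + C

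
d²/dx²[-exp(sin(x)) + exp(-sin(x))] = (exp(2*sin(x))*sin(x) - exp(2*sin(x))*cos(x)^2 + sin(x) + cos(x)^2)*exp(-sin(x))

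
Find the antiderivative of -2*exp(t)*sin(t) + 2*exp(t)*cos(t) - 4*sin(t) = (2*exp(t) + 4)*cos(t) + C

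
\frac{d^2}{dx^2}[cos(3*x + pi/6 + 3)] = -9*cos(3*x + pi/6 + 3)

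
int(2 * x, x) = x^2 + C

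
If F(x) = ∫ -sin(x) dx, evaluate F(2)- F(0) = -1 + cos(2)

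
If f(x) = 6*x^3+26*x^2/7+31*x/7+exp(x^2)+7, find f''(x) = 4*x^2*exp(x^2) + 36*x + 2*exp(x^2) + 52/7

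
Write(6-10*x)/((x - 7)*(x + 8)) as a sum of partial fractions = -86/(15*(x + 8)) - 64/(15*(x - 7))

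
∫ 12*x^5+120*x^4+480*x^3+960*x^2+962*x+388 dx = 2*x^6 + 24*x^5 + 120*x^4 + 320*x^3 + 481*x^2 + 388*x + C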